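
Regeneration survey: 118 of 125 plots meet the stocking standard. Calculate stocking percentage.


Formula: Stocking % = stocked plots / total plots * 100
Stocking = 118 / 125 * 100
Stocking = 0.944 * 100 = 94.4%

94.4


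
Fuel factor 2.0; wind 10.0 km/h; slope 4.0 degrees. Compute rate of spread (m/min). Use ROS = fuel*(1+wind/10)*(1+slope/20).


Formula: ROS = fuel * (1 + wind/10) * (1 + slope/20)
Wind factor = 1 + 10.0/10 = 2.0
Slope factor = 1 + 4.0/20 = 1.2
ROS = 2.0 * 2.0 * 1.2 = 4.8 m/min

4.8


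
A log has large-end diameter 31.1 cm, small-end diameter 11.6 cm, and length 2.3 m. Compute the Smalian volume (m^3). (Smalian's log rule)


Smalian: V = (A1 + A2)/2 * L,  A = pi*(D/200)^2
A1 = pi*(31.1/200)^2 = 0.075964 m^2
A2 = pi*(11.6/200)^2 = 0.010568 m^2
V = (0.075964+0.010568)/2*2.3 = 0.0995 m^3

0.0995


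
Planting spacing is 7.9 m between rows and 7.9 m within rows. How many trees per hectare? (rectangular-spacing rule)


Formula: TPH = 10000 m^2/ha / (spacing_x * spacing_y)
Area per tree = 7.9 m * 7.9 m = 62.41 m^2
TPH = 10000 / 62.41 = 160 trees/ha

160


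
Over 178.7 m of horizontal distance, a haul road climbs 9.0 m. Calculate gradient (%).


Formula: Gradient = rise / run * 100
Gradient = 9.0 / 178.7 * 100 = 5.0%

5.0


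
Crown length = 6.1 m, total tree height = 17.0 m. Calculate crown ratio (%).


Formula: Crown Ratio = (Crown Length / Total Height) * 100
CR = (6.1 m / 17.0 m) * 100
CR = 0.3588 * 100 = 35.9%

35.9


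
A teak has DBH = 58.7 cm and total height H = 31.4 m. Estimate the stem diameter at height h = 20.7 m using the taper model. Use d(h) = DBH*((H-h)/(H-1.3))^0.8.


Taper: d(h) = DBH * ((H - h) / (H - 1.3))^0.8
Numerator = H - h = 31.4 - 20.7 = 10.7 m
Denominator = H - 1.3 = 31.4 - 1.3 = 30.1 m
Ratio = 10.7 / 30.1 = 0.35548
d = 58.7 * 0.35548^0.8 = 25.7 cm

25.7


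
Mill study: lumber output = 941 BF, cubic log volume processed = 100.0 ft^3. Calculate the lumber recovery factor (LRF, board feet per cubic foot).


Formula: LRF = Lumber Output (BF) / Log Input (ft^3)
LRF = 941 BF / 100.0 ft^3
LRF = 9.41 BF/ft^3

9.41


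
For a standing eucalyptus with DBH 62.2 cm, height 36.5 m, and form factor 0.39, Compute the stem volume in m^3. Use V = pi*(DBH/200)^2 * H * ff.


Formula: V = pi * (DBH/200)^2 * H * ff
Radius = DBH/200 = 62.2/200 = 0.311 m
Radius^2 = 0.311^2 = 0.096721 m^2
V = pi * 0.096721 * 36.5 * 0.39
V = 4.325 m^3

4.325


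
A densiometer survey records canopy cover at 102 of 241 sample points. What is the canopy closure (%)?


Formula: Canopy closure = covered points / total points * 100
Closure = 102 / 241 * 100
Closure = 0.4232 * 100 = 42.3%

42.3


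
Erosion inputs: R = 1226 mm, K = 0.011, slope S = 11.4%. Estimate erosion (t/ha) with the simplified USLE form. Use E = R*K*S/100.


Formula: E = R * K * S / 100  (simplified USLE)
R * K = 1226 * 0.011 = 13.486
E = 13.486 * 11.4 / 100 = 1.54 t/ha

1.54


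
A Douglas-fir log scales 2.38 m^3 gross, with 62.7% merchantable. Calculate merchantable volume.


Formula: MV = V_total * (merchantable_pct / 100)
Merchantable fraction = 62.7% / 100 = 0.627
MV = 2.38 m^3 * 0.627 = 1.492 m^3

1.492


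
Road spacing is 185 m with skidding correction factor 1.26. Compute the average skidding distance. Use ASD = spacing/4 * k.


Formula: ASD = (spacing / 4) * correction
Uncorrected distance = spacing / 4 = 185 / 4 = 46.25 m
ASD = 46.25 * 1.26 = 58 m

58


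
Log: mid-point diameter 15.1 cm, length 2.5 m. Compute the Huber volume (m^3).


Huber: V = Am * L,  Am = pi*(Dm/200)^2
Am = pi*(15.1/200)^2 = 0.017908 m^2
V = 0.017908*2.5 = 0.0448 m^3

0.0448


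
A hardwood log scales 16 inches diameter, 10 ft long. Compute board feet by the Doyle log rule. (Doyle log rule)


Doyle: BF = (D - 4)^2 * L / 16
Adjusted diameter = 16 - 4 = 12 in
(D-4)^2 = 12^2 = 144
BF = 144 * 10 / 16 = 90 BF

90


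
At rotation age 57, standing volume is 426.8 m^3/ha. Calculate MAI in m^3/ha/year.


Formula: MAI = Total Volume / Stand Age
MAI = 426.8 m^3/ha / 57 years
MAI = 7.49 m^3/ha/year

7.49


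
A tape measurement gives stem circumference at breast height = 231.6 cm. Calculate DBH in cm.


Formula: DBH = C / pi
DBH = 231.6 / pi
pi = 3.14159...
DBH = 73.7 cm

73.7


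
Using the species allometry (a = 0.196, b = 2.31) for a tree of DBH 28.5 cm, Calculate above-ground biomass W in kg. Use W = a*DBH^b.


Formula: W = a * DBH^b  (allometric power law)
DBH^b = 28.5^2.31 = 2294.5188
W = 0.196 * 2294.5188 = 449.7 kg

449.7


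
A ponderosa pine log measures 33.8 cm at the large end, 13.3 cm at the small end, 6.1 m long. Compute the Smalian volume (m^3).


Smalian: V = (A1 + A2)/2 * L,  A = pi*(D/200)^2
A1 = pi*(33.8/200)^2 = 0.089727 m^2
A2 = pi*(13.3/200)^2 = 0.013893 m^2
V = (0.089727+0.013893)/2*6.1 = 0.316 m^3

0.316


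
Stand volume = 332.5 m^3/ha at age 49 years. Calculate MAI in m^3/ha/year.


Formula: MAI = Total Volume / Stand Age
MAI = 332.5 m^3/ha / 49 years
MAI = 6.79 m^3/ha/year

6.79


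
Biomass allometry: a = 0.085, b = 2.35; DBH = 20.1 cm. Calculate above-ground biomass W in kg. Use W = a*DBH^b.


Formula: W = a * DBH^b  (allometric power law)
DBH^b = 20.1^2.35 = 1154.8105
W = 0.085 * 1154.8105 = 98.2 kg

98.2


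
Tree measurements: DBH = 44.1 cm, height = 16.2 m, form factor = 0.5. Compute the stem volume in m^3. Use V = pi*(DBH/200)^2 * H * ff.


Formula: V = pi * (DBH/200)^2 * H * ff
Radius = DBH/200 = 44.1/200 = 0.2205 m
Radius^2 = 0.2205^2 = 0.04862025 m^2
V = pi * 0.04862025 * 16.2 * 0.5
V = 1.237 m^3

1.237


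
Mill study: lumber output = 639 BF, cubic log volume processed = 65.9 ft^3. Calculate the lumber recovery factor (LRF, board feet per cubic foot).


Formula: LRF = Lumber Output (BF) / Log Input (ft^3)
LRF = 639 BF / 65.9 ft^3
LRF = 9.7 BF/ft^3

9.7


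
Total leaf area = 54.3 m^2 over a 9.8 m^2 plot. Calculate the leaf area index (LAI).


Formula: LAI = total leaf area / ground area  (dimensionless)
LAI = 54.3 m^2 / 9.8 m^2
LAI = 5.54

5.54


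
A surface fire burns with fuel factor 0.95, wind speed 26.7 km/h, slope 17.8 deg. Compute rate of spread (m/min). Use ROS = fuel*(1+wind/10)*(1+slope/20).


Formula: ROS = fuel * (1 + wind/10) * (1 + slope/20)
Wind factor = 1 + 26.7/10 = 3.67
Slope factor = 1 + 17.8/20 = 1.89
ROS = 0.95 * 3.67 * 1.89 = 6.59 m/min

6.59


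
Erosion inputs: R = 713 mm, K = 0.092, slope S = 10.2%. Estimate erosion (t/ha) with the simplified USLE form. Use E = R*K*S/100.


Formula: E = R * K * S / 100  (simplified USLE)
R * K = 713 * 0.092 = 65.596
E = 65.596 * 10.2 / 100 = 6.69 t/ha

6.69


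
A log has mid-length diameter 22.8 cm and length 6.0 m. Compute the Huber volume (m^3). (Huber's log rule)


Huber: V = Am * L,  Am = pi*(Dm/200)^2
Am = pi*(22.8/200)^2 = 0.040828 m^2
V = 0.040828*6.0 = 0.245 m^3

0.245


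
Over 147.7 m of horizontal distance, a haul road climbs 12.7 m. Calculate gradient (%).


Formula: Gradient = rise / run * 100
Gradient = 12.7 / 147.7 * 100 = 8.6%

8.6


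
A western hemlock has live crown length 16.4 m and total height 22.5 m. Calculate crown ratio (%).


Formula: Crown Ratio = (Crown Length / Total Height) * 100
CR = (16.4 m / 22.5 m) * 100
CR = 0.7289 * 100 = 72.9%

72.9


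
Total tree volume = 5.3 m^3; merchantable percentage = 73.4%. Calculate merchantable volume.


Formula: MV = V_total * (merchantable_pct / 100)
Merchantable fraction = 73.4% / 100 = 0.734
MV = 5.3 m^3 * 0.734 = 3.89 m^3

3.89


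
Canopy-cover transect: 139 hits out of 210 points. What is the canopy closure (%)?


Formula: Canopy closure = covered points / total points * 100
Closure = 139 / 210 * 100
Closure = 0.6619 * 100 = 66.2%

66.2


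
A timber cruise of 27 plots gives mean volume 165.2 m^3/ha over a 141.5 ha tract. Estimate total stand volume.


Formula: Total Volume = Mean Volume per ha * Total Area
Total Volume = 165.2 m^3/ha * 141.5 ha
Total Volume = 23376 m^3

23376


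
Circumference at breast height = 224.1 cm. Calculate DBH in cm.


Formula: DBH = C / pi
DBH = 224.1 / pi
pi = 3.14159...
DBH = 71.3 cm

71.3


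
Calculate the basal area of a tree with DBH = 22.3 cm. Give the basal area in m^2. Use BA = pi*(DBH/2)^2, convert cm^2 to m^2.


Formula: BA = pi * (DBH/2)^2 / 10000  (cm^2 to m^2)
Radius = DBH/2 = 22.3/2 = 11.15 cm
BA = pi * 11.15^2 / 10000
   = 390.5707 cm^2 / 10000
   = 0.0391 m^2

0.0391


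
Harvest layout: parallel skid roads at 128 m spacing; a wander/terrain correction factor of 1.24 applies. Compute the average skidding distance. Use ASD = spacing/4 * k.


Formula: ASD = (spacing / 4) * correction
Uncorrected distance = spacing / 4 = 128 / 4 = 32 m
ASD = 32 * 1.24 = 40 m

40


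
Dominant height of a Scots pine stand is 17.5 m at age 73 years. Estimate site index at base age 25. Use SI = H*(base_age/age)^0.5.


Formula: SI = H_dom * (base_age / age)^0.5
Age ratio = 25 / 73 = 0.34247
sqrt(age_ratio) = 0.58521
SI = 17.5 * 0.58521 = 10.2 m

10.2


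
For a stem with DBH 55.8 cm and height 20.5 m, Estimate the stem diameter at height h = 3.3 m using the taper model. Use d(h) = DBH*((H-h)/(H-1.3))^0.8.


Taper: d(h) = DBH * ((H - h) / (H - 1.3))^0.8
Numerator = H - h = 20.5 - 3.3 = 17.2 m
Denominator = H - 1.3 = 20.5 - 1.3 = 19.2 m
Ratio = 17.2 / 19.2 = 0.89583
d = 55.8 * 0.89583^0.8 = 51.1 cm

51.1


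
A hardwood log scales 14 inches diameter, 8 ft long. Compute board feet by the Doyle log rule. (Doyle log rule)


Doyle: BF = (D - 4)^2 * L / 16
Adjusted diameter = 14 - 4 = 10 in
(D-4)^2 = 10^2 = 100
BF = 100 * 8 / 16 = 50 BF

50


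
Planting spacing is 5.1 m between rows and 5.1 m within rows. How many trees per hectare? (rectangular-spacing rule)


Formula: TPH = 10000 m^2/ha / (spacing_x * spacing_y)
Area per tree = 5.1 m * 5.1 m = 26.01 m^2
TPH = 10000 / 26.01 = 384 trees/ha

384


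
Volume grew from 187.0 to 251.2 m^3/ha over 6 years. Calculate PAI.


Formula: PAI = (V_T2 - V_T1) / (T2 - T1)
Volume increment = 251.2 - 187.0 = 64.2 m^3/ha
PAI = 64.2 / 6 = 10.7 m^3/ha/year

10.7


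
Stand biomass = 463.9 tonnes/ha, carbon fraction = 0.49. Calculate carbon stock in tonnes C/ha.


Formula: Carbon Stock = Biomass * Carbon Fraction
C = 463.9 t/ha * 0.49
C = 227.3 t C/ha

227.3


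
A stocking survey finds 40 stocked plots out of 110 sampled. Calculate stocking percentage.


Formula: Stocking % = stocked plots / total plots * 100
Stocking = 40 / 110 * 100
Stocking = 0.3636 * 100 = 36.4%

36.4


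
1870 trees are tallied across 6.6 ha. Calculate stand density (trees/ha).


Formula: Stand Density = N_trees / Area_ha
Density = 1870 trees / 6.6 ha
Density = 283 trees/ha

283


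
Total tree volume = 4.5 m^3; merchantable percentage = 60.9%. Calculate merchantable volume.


Formula: MV = V_total * (merchantable_pct / 100)
Merchantable fraction = 60.9% / 100 = 0.609
MV = 4.5 m^3 * 0.609 = 2.741 m^3

2.741


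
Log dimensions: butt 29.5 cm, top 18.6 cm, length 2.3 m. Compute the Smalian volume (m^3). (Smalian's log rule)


Smalian: V = (A1 + A2)/2 * L,  A = pi*(D/200)^2
A1 = pi*(29.5/200)^2 = 0.068349 m^2
A2 = pi*(18.6/200)^2 = 0.027172 m^2
V = (0.068349+0.027172)/2*2.3 = 0.1098 m^3

0.1098


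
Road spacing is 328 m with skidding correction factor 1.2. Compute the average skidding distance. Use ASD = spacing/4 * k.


Formula: ASD = (spacing / 4) * correction
Uncorrected distance = spacing / 4 = 328 / 4 = 82 m
ASD = 82 * 1.2 = 98 m

98


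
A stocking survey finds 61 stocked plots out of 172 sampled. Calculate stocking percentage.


Formula: Stocking % = stocked plots / total plots * 100
Stocking = 61 / 172 * 100
Stocking = 0.3547 * 100 = 35.5%

35.5


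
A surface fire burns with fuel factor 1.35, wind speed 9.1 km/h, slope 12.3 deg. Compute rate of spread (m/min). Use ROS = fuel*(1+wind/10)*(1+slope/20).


Formula: ROS = fuel * (1 + wind/10) * (1 + slope/20)
Wind factor = 1 + 9.1/10 = 1.91
Slope factor = 1 + 12.3/20 = 1.615
ROS = 1.35 * 1.91 * 1.615 = 4.16 m/min

4.16


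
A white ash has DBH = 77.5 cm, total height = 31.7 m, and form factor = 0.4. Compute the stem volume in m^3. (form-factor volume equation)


Formula: V = pi * (DBH/200)^2 * H * ff
Radius = DBH/200 = 77.5/200 = 0.3875 m
Radius^2 = 0.3875^2 = 0.15015625 m^2
V = pi * 0.15015625 * 31.7 * 0.4
V = 5.982 m^3

5.982


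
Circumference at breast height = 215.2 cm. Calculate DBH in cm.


Formula: DBH = C / pi
DBH = 215.2 / pi
pi = 3.14159...
DBH = 68.5 cm

68.5


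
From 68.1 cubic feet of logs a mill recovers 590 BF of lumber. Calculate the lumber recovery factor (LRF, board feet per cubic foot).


Formula: LRF = Lumber Output (BF) / Log Input (ft^3)
LRF = 590 BF / 68.1 ft^3
LRF = 8.66 BF/ft^3

8.66


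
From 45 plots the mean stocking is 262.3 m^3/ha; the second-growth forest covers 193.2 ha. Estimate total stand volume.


Formula: Total Volume = Mean Volume per ha * Total Area
Total Volume = 262.3 m^3/ha * 193.2 ha
Total Volume = 50676 m^3

50676


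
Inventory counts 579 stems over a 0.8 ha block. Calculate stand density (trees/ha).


Formula: Stand Density = N_trees / Area_ha
Density = 579 trees / 0.8 ha
Density = 724 trees/ha

724


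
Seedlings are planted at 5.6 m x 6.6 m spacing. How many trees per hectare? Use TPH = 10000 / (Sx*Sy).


Formula: TPH = 10000 m^2/ha / (spacing_x * spacing_y)
Area per tree = 5.6 m * 6.6 m = 36.96 m^2
TPH = 10000 / 36.96 = 271 trees/ha

271


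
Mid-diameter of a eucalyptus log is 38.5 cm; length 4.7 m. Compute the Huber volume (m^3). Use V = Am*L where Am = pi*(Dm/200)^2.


Huber: V = Am * L,  Am = pi*(Dm/200)^2
Am = pi*(38.5/200)^2 = 0.116416 m^2
V = 0.116416*4.7 = 0.5472 m^3

0.5472


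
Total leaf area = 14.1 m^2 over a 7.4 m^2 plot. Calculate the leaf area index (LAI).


Formula: LAI = total leaf area / ground area  (dimensionless)
LAI = 14.1 m^2 / 7.4 m^2
LAI = 1.91

1.91


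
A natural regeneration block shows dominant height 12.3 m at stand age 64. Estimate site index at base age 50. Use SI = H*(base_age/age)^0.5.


Formula: SI = H_dom * (base_age / age)^0.5
Age ratio = 50 / 64 = 0.78125
sqrt(age_ratio) = 0.88388
SI = 12.3 * 0.88388 = 10.9 m

10.9


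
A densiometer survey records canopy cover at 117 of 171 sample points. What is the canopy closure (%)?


Formula: Canopy closure = covered points / total points * 100
Closure = 117 / 171 * 100
Closure = 0.6842 * 100 = 68.4%

68.4


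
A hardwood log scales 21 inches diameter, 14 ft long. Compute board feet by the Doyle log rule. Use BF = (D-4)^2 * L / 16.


Doyle: BF = (D - 4)^2 * L / 16
Adjusted diameter = 21 - 4 = 17 in
(D-4)^2 = 17^2 = 289
BF = 289 * 14 / 16 = 253 BF

253


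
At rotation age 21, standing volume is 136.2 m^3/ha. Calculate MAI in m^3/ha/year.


Formula: MAI = Total Volume / Stand Age
MAI = 136.2 m^3/ha / 21 years
MAI = 6.49 m^3/ha/year

6.49


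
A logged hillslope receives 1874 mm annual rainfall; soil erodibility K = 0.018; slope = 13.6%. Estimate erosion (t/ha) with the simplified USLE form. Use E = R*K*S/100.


Formula: E = R * K * S / 100  (simplified USLE)
R * K = 1874 * 0.018 = 33.732
E = 33.732 * 13.6 / 100 = 4.59 t/ha

4.59


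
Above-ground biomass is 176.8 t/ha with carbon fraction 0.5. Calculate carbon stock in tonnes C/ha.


Formula: Carbon Stock = Biomass * Carbon Fraction
C = 176.8 t/ha * 0.5
C = 88.4 t C/ha

88.4


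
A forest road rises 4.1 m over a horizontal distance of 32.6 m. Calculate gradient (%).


Formula: Gradient = rise / run * 100
Gradient = 4.1 / 32.6 * 100 = 12.6%

12.6


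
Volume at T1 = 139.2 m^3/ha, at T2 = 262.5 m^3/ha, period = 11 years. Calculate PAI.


Formula: PAI = (V_T2 - V_T1) / (T2 - T1)
Volume increment = 262.5 - 139.2 = 123.3 m^3/ha
PAI = 123.3 / 11 = 11.21 m^3/ha/year

11.21


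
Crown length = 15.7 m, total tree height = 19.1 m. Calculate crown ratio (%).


Formula: Crown Ratio = (Crown Length / Total Height) * 100
CR = (15.7 m / 19.1 m) * 100
CR = 0.822 * 100 = 82.2%

82.2


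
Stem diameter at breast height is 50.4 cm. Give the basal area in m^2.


Formula: BA = pi * (DBH/2)^2 / 10000  (cm^2 to m^2)
Radius = DBH/2 = 50.4/2 = 25.2 cm
BA = pi * 25.2^2 / 10000
   = 1995.037 cm^2 / 10000
   = 0.1995 m^2

0.1995


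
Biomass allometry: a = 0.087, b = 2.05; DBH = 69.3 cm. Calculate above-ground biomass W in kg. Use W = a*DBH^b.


Formula: W = a * DBH^b  (allometric power law)
DBH^b = 69.3^2.05 = 5936.1263
W = 0.087 * 5936.1263 = 516.4 kg

516.4


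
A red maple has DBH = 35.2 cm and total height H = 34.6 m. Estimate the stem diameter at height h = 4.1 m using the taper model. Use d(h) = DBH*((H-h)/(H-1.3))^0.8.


Taper: d(h) = DBH * ((H - h) / (H - 1.3))^0.8
Numerator = H - h = 34.6 - 4.1 = 30.5 m
Denominator = H - 1.3 = 34.6 - 1.3 = 33.3 m
Ratio = 30.5 / 33.3 = 0.91592
d = 35.2 * 0.91592^0.8 = 32.8 cm

32.8


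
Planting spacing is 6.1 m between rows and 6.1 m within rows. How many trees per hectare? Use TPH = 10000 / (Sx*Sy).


Formula: TPH = 10000 m^2/ha / (spacing_x * spacing_y)
Area per tree = 6.1 m * 6.1 m = 37.21 m^2
TPH = 10000 / 37.21 = 269 trees/ha

269


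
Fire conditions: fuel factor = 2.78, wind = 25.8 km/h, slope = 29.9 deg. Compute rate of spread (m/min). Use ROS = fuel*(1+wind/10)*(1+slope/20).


Formula: ROS = fuel * (1 + wind/10) * (1 + slope/20)
Wind factor = 1 + 25.8/10 = 3.58
Slope factor = 1 + 29.9/20 = 2.495
ROS = 2.78 * 3.58 * 2.495 = 24.83 m/min

24.83


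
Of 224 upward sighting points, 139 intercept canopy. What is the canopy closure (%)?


Formula: Canopy closure = covered points / total points * 100
Closure = 139 / 224 * 100
Closure = 0.6205 * 100 = 62.1%

62.1


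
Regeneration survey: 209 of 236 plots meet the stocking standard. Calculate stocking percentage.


Formula: Stocking % = stocked plots / total plots * 100
Stocking = 209 / 236 * 100
Stocking = 0.8856 * 100 = 88.6%

88.6


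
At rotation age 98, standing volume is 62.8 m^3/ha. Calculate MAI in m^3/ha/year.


Formula: MAI = Total Volume / Stand Age
MAI = 62.8 m^3/ha / 98 years
MAI = 0.64 m^3/ha/year

0.64


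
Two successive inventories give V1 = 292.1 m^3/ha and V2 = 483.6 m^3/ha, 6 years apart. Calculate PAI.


Formula: PAI = (V_T2 - V_T1) / (T2 - T1)
Volume increment = 483.6 - 292.1 = 191.5 m^3/ha
PAI = 191.5 / 6 = 31.92 m^3/ha/year

31.92


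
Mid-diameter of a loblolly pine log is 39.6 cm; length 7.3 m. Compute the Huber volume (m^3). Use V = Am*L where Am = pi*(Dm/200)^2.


Huber: V = Am * L,  Am = pi*(Dm/200)^2
Am = pi*(39.6/200)^2 = 0.123163 m^2
V = 0.123163*7.3 = 0.8991 m^3

0.8991


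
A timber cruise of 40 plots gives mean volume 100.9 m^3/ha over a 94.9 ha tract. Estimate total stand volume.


Formula: Total Volume = Mean Volume per ha * Total Area
Total Volume = 100.9 m^3/ha * 94.9 ha
Total Volume = 9575 m^3

9575


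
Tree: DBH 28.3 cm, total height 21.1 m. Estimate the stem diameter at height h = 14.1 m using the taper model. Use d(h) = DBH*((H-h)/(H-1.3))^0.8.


Taper: d(h) = DBH * ((H - h) / (H - 1.3))^0.8
Numerator = H - h = 21.1 - 14.1 = 7.0 m
Denominator = H - 1.3 = 21.1 - 1.3 = 19.8 m
Ratio = 7.0 / 19.8 = 0.35354
d = 28.3 * 0.35354^0.8 = 12.3 cm

12.3


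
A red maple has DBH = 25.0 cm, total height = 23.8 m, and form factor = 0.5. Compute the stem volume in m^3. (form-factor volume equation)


Formula: V = pi * (DBH/200)^2 * H * ff
Radius = DBH/200 = 25.0/200 = 0.125 m
Radius^2 = 0.125^2 = 0.015625 m^2
V = pi * 0.015625 * 23.8 * 0.5
V = 0.584 m^3

0.584


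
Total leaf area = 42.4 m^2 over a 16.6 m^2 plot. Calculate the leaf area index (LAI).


Formula: LAI = total leaf area / ground area  (dimensionless)
LAI = 42.4 m^2 / 16.6 m^2
LAI = 2.55

2.55


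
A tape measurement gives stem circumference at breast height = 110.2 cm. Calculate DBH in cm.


Formula: DBH = C / pi
DBH = 110.2 / pi
pi = 3.14159...
DBH = 35.1 cm

35.1


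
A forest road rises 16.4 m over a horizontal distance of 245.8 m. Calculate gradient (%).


Formula: Gradient = rise / run * 100
Gradient = 16.4 / 245.8 * 100 = 6.7%

6.7


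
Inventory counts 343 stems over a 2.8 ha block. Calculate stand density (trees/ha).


Formula: Stand Density = N_trees / Area_ha
Density = 343 trees / 2.8 ha
Density = 123 trees/ha

123


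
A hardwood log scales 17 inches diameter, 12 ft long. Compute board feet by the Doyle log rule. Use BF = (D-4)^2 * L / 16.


Doyle: BF = (D - 4)^2 * L / 16
Adjusted diameter = 17 - 4 = 13 in
(D-4)^2 = 13^2 = 169
BF = 169 * 12 / 16 = 127 BF

127


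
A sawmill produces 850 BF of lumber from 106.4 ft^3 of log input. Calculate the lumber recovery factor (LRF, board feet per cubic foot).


Formula: LRF = Lumber Output (BF) / Log Input (ft^3)
LRF = 850 BF / 106.4 ft^3
LRF = 7.99 BF/ft^3

7.99


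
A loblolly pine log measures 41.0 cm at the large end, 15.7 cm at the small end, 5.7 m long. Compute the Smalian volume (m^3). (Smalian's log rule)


Smalian: V = (A1 + A2)/2 * L,  A = pi*(D/200)^2
A1 = pi*(41.0/200)^2 = 0.132025 m^2
A2 = pi*(15.7/200)^2 = 0.019359 m^2
V = (0.132025+0.019359)/2*5.7 = 0.4314 m^3

0.4314


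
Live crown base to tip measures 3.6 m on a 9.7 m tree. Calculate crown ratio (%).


Formula: Crown Ratio = (Crown Length / Total Height) * 100
CR = (3.6 m / 9.7 m) * 100
CR = 0.3711 * 100 = 37.1%

37.1


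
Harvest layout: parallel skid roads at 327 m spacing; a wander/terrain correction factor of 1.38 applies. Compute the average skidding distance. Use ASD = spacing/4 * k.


Formula: ASD = (spacing / 4) * correction
Uncorrected distance = spacing / 4 = 327 / 4 = 81.75 m
ASD = 81.75 * 1.38 = 113 m

113


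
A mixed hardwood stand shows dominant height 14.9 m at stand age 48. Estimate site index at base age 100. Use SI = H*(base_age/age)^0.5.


Formula: SI = H_dom * (base_age / age)^0.5
Age ratio = 100 / 48 = 2.08333
sqrt(age_ratio) = 1.44338
SI = 14.9 * 1.44338 = 21.5 m

21.5


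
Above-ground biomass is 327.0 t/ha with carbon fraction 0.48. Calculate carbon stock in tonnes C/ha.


Formula: Carbon Stock = Biomass * Carbon Fraction
C = 327.0 t/ha * 0.48
C = 157.0 t C/ha

157.0


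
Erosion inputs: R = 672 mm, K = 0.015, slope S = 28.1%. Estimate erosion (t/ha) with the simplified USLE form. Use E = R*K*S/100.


Formula: E = R * K * S / 100  (simplified USLE)
R * K = 672 * 0.015 = 10.08
E = 10.08 * 28.1 / 100 = 2.83 t/ha

2.83


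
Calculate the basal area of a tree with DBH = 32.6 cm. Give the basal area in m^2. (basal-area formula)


Formula: BA = pi * (DBH/2)^2 / 10000  (cm^2 to m^2)
Radius = DBH/2 = 32.6/2 = 16.3 cm
BA = pi * 16.3^2 / 10000
   = 834.6898 cm^2 / 10000
   = 0.0835 m^2

0.0835


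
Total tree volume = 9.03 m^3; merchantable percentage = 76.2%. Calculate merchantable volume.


Formula: MV = V_total * (merchantable_pct / 100)
Merchantable fraction = 76.2% / 100 = 0.762
MV = 9.03 m^3 * 0.762 = 6.881 m^3

6.881


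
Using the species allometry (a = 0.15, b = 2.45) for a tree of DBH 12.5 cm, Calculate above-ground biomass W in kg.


Formula: W = a * DBH^b  (allometric power law)
DBH^b = 12.5^2.45 = 486.8885
W = 0.15 * 486.8885 = 73.0 kg

73.0


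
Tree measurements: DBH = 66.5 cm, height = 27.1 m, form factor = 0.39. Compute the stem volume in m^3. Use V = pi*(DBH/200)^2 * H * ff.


Formula: V = pi * (DBH/200)^2 * H * ff
Radius = DBH/200 = 66.5/200 = 0.3325 m
Radius^2 = 0.3325^2 = 0.11055625 m^2
V = pi * 0.11055625 * 27.1 * 0.39
V = 3.671 m^3

3.671


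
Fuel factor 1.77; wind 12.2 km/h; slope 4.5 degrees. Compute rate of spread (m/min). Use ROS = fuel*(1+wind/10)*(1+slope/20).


Formula: ROS = fuel * (1 + wind/10) * (1 + slope/20)
Wind factor = 1 + 12.2/10 = 2.22
Slope factor = 1 + 4.5/20 = 1.225
ROS = 1.77 * 2.22 * 1.225 = 4.81 m/min

4.81


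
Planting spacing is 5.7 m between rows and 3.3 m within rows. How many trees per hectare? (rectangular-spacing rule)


Formula: TPH = 10000 m^2/ha / (spacing_x * spacing_y)
Area per tree = 5.7 m * 3.3 m = 18.81 m^2
TPH = 10000 / 18.81 = 532 trees/ha

532


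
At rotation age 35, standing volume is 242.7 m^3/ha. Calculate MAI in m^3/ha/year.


Formula: MAI = Total Volume / Stand Age
MAI = 242.7 m^3/ha / 35 years
MAI = 6.93 m^3/ha/year

6.93


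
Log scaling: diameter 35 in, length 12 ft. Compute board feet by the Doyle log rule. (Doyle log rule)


Doyle: BF = (D - 4)^2 * L / 16
Adjusted diameter = 35 - 4 = 31 in
(D-4)^2 = 31^2 = 961
BF = 961 * 12 / 16 = 721 BF

721


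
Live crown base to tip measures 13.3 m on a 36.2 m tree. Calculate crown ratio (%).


Formula: Crown Ratio = (Crown Length / Total Height) * 100
CR = (13.3 m / 36.2 m) * 100
CR = 0.3674 * 100 = 36.7%

36.7


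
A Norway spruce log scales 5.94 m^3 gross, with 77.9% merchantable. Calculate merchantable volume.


Formula: MV = V_total * (merchantable_pct / 100)
Merchantable fraction = 77.9% / 100 = 0.779
MV = 5.94 m^3 * 0.779 = 4.627 m^3

4.627


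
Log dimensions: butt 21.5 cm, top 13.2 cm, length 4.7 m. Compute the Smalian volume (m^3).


Smalian: V = (A1 + A2)/2 * L,  A = pi*(D/200)^2
A1 = pi*(21.5/200)^2 = 0.036305 m^2
A2 = pi*(13.2/200)^2 = 0.013685 m^2
V = (0.036305+0.013685)/2*4.7 = 0.1175 m^3

0.1175


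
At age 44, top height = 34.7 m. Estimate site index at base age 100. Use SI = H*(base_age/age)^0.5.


Formula: SI = H_dom * (base_age / age)^0.5
Age ratio = 100 / 44 = 2.27273
sqrt(age_ratio) = 1.50756
SI = 34.7 * 1.50756 = 52.3 m

52.3


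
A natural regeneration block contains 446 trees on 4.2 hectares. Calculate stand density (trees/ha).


Formula: Stand Density = N_trees / Area_ha
Density = 446 trees / 4.2 ha
Density = 106 trees/ha

106


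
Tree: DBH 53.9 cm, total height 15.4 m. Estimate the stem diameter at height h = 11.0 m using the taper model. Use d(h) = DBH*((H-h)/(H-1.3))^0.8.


Taper: d(h) = DBH * ((H - h) / (H - 1.3))^0.8
Numerator = H - h = 15.4 - 11.0 = 4.4 m
Denominator = H - 1.3 = 15.4 - 1.3 = 14.1 m
Ratio = 4.4 / 14.1 = 0.31206
d = 53.9 * 0.31206^0.8 = 21.2 cm

21.2


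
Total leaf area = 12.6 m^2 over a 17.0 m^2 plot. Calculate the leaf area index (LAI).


Formula: LAI = total leaf area / ground area  (dimensionless)
LAI = 12.6 m^2 / 17.0 m^2
LAI = 0.74

0.74


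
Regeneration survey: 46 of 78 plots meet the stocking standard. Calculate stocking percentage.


Formula: Stocking % = stocked plots / total plots * 100
Stocking = 46 / 78 * 100
Stocking = 0.5897 * 100 = 59.0%

59.0


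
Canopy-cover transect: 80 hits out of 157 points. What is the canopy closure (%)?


Formula: Canopy closure = covered points / total points * 100
Closure = 80 / 157 * 100
Closure = 0.5096 * 100 = 51.0%

51.0


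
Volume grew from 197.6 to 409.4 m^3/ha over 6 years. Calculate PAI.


Formula: PAI = (V_T2 - V_T1) / (T2 - T1)
Volume increment = 409.4 - 197.6 = 211.8 m^3/ha
PAI = 211.8 / 6 = 35.3 m^3/ha/year

35.3


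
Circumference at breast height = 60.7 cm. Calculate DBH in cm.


Formula: DBH = C / pi
DBH = 60.7 / pi
pi = 3.14159...
DBH = 19.3 cm

19.3


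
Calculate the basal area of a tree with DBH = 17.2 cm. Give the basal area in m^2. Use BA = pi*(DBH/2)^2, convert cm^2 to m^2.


Formula: BA = pi * (DBH/2)^2 / 10000  (cm^2 to m^2)
Radius = DBH/2 = 17.2/2 = 8.6 cm
BA = pi * 8.6^2 / 10000
   = 232.3522 cm^2 / 10000
   = 0.0232 m^2

0.0232


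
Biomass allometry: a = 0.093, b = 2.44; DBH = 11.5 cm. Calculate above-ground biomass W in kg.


Formula: W = a * DBH^b  (allometric power law)
DBH^b = 11.5^2.44 = 387.3493
W = 0.093 * 387.3493 = 36.0 kg

36.0


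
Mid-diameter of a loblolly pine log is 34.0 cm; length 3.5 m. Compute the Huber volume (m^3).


Huber: V = Am * L,  Am = pi*(Dm/200)^2
Am = pi*(34.0/200)^2 = 0.090792 m^2
V = 0.090792*3.5 = 0.3178 m^3

0.3178


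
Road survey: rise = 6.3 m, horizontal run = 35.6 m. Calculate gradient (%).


Formula: Gradient = rise / run * 100
Gradient = 6.3 / 35.6 * 100 = 17.7%

17.7


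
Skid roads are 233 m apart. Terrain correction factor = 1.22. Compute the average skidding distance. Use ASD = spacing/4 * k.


Formula: ASD = (spacing / 4) * correction
Uncorrected distance = spacing / 4 = 233 / 4 = 58.25 m
ASD = 58.25 * 1.22 = 71 m

71


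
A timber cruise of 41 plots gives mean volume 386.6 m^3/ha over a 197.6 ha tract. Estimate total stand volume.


Formula: Total Volume = Mean Volume per ha * Total Area
Total Volume = 386.6 m^3/ha * 197.6 ha
Total Volume = 76392 m^3

76392


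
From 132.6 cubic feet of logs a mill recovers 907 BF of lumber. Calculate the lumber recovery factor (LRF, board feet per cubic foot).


Formula: LRF = Lumber Output (BF) / Log Input (ft^3)
LRF = 907 BF / 132.6 ft^3
LRF = 6.84 BF/ft^3

6.84


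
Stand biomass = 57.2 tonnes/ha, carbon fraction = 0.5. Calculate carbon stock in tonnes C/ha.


Formula: Carbon Stock = Biomass * Carbon Fraction
C = 57.2 t/ha * 0.5
C = 28.6 t C/ha

28.6


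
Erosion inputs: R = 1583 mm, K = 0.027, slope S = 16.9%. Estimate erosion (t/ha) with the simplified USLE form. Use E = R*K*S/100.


Formula: E = R * K * S / 100  (simplified USLE)
R * K = 1583 * 0.027 = 42.741
E = 42.741 * 16.9 / 100 = 7.22 t/ha

7.22


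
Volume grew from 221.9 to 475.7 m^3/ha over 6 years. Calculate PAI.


Formula: PAI = (V_T2 - V_T1) / (T2 - T1)
Volume increment = 475.7 - 221.9 = 253.8 m^3/ha
PAI = 253.8 / 6 = 42.3 m^3/ha/year

42.3


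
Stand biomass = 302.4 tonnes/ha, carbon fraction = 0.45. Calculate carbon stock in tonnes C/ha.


Formula: Carbon Stock = Biomass * Carbon Fraction
C = 302.4 t/ha * 0.45
C = 136.1 t C/ha

136.1


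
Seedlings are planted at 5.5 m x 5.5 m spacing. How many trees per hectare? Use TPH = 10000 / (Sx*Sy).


Formula: TPH = 10000 m^2/ha / (spacing_x * spacing_y)
Area per tree = 5.5 m * 5.5 m = 30.25 m^2
TPH = 10000 / 30.25 = 331 trees/ha

331


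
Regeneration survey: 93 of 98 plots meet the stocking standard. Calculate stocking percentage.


Formula: Stocking % = stocked plots / total plots * 100
Stocking = 93 / 98 * 100
Stocking = 0.949 * 100 = 94.9%

94.9


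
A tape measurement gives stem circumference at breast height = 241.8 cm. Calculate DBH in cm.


Formula: DBH = C / pi
DBH = 241.8 / pi
pi = 3.14159...
DBH = 77.0 cm

77.0


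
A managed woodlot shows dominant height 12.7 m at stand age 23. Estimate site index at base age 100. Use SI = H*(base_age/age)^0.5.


Formula: SI = H_dom * (base_age / age)^0.5
Age ratio = 100 / 23 = 4.34783
sqrt(age_ratio) = 2.08514
SI = 12.7 * 2.08514 = 26.5 m

26.5


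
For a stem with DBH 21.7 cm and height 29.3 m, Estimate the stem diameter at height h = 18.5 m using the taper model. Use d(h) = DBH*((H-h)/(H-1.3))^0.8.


Taper: d(h) = DBH * ((H - h) / (H - 1.3))^0.8
Numerator = H - h = 29.3 - 18.5 = 10.8 m
Denominator = H - 1.3 = 29.3 - 1.3 = 28.0 m
Ratio = 10.8 / 28.0 = 0.38571
d = 21.7 * 0.38571^0.8 = 10.1 cm

10.1


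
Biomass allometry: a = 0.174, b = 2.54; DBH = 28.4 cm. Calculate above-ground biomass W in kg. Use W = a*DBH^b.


Formula: W = a * DBH^b  (allometric power law)
DBH^b = 28.4^2.54 = 4913.9257
W = 0.174 * 4913.9257 = 855.0 kg

855.0


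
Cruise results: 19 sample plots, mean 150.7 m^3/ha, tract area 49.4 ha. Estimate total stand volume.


Formula: Total Volume = Mean Volume per ha * Total Area
Total Volume = 150.7 m^3/ha * 49.4 ha
Total Volume = 7445 m^3

7445


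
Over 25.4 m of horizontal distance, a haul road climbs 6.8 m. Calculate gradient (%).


Formula: Gradient = rise / run * 100
Gradient = 6.8 / 25.4 * 100 = 26.8%

26.8


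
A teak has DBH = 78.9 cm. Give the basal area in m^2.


Formula: BA = pi * (DBH/2)^2 / 10000  (cm^2 to m^2)
Radius = DBH/2 = 78.9/2 = 39.45 cm
BA = pi * 39.45^2 / 10000
   = 4889.2685 cm^2 / 10000
   = 0.4889 m^2

0.4889


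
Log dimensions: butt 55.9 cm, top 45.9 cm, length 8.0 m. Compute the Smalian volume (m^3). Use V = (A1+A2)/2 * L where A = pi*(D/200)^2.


Smalian: V = (A1 + A2)/2 * L,  A = pi*(D/200)^2
A1 = pi*(55.9/200)^2 = 0.245422 m^2
A2 = pi*(45.9/200)^2 = 0.165468 m^2
V = (0.245422+0.165468)/2*8.0 = 1.6436 m^3

1.6436


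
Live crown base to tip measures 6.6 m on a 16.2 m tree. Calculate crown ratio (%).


Formula: Crown Ratio = (Crown Length / Total Height) * 100
CR = (6.6 m / 16.2 m) * 100
CR = 0.4074 * 100 = 40.7%

40.7


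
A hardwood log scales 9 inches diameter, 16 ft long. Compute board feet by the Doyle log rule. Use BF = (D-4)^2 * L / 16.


Doyle: BF = (D - 4)^2 * L / 16
Adjusted diameter = 9 - 4 = 5 in
(D-4)^2 = 5^2 = 25
BF = 25 * 16 / 16 = 25 BF

25


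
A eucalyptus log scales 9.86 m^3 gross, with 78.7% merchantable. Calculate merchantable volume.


Formula: MV = V_total * (merchantable_pct / 100)
Merchantable fraction = 78.7% / 100 = 0.787
MV = 9.86 m^3 * 0.787 = 7.76 m^3

7.76


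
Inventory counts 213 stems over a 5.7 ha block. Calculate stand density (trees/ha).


Formula: Stand Density = N_trees / Area_ha
Density = 213 trees / 5.7 ha
Density = 37 trees/ha

37


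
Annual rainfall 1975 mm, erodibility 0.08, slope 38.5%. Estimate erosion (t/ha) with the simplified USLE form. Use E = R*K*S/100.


Formula: E = R * K * S / 100  (simplified USLE)
R * K = 1975 * 0.08 = 158.0
E = 158.0 * 38.5 / 100 = 60.83 t/ha

60.83


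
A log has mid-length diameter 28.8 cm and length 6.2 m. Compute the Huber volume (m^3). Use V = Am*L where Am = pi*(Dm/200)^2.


Huber: V = Am * L,  Am = pi*(Dm/200)^2
Am = pi*(28.8/200)^2 = 0.065144 m^2
V = 0.065144*6.2 = 0.4039 m^3

0.4039


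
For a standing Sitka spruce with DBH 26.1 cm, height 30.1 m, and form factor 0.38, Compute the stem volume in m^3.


Formula: V = pi * (DBH/200)^2 * H * ff
Radius = DBH/200 = 26.1/200 = 0.1305 m
Radius^2 = 0.1305^2 = 0.01703025 m^2
V = pi * 0.01703025 * 30.1 * 0.38
V = 0.612 m^3

0.612


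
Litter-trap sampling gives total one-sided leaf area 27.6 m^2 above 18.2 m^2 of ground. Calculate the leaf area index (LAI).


Formula: LAI = total leaf area / ground area  (dimensionless)
LAI = 27.6 m^2 / 18.2 m^2
LAI = 1.52

1.52


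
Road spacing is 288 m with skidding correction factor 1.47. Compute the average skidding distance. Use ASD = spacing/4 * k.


Formula: ASD = (spacing / 4) * correction
Uncorrected distance = spacing / 4 = 288 / 4 = 72 m
ASD = 72 * 1.47 = 106 m

106


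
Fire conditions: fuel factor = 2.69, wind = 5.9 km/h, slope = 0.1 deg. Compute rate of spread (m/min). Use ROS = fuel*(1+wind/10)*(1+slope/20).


Formula: ROS = fuel * (1 + wind/10) * (1 + slope/20)
Wind factor = 1 + 5.9/10 = 1.59
Slope factor = 1 + 0.1/20 = 1.005
ROS = 2.69 * 1.59 * 1.005 = 4.3 m/min

4.3


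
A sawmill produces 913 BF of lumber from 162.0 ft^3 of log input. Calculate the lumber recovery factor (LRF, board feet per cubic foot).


Formula: LRF = Lumber Output (BF) / Log Input (ft^3)
LRF = 913 BF / 162.0 ft^3
LRF = 5.64 BF/ft^3

5.64


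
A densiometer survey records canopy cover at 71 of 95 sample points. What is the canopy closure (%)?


Formula: Canopy closure = covered points / total points * 100
Closure = 71 / 95 * 100
Closure = 0.7474 * 100 = 74.7%

74.7


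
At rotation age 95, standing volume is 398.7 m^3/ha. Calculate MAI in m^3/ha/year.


Formula: MAI = Total Volume / Stand Age
MAI = 398.7 m^3/ha / 95 years
MAI = 4.2 m^3/ha/year

4.2


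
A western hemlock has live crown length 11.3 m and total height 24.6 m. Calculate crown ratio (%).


Formula: Crown Ratio = (Crown Length / Total Height) * 100
CR = (11.3 m / 24.6 m) * 100
CR = 0.4593 * 100 = 45.9%

45.9


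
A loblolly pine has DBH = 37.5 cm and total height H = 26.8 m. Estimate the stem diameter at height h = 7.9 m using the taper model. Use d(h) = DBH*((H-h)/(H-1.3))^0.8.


Taper: d(h) = DBH * ((H - h) / (H - 1.3))^0.8
Numerator = H - h = 26.8 - 7.9 = 18.9 m
Denominator = H - 1.3 = 26.8 - 1.3 = 25.5 m
Ratio = 18.9 / 25.5 = 0.74118
d = 37.5 * 0.74118^0.8 = 29.5 cm

29.5


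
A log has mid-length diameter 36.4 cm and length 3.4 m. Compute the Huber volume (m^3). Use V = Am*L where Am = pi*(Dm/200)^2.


Huber: V = Am * L,  Am = pi*(Dm/200)^2
Am = pi*(36.4/200)^2 = 0.104062 m^2
V = 0.104062*3.4 = 0.3538 m^3

0.3538


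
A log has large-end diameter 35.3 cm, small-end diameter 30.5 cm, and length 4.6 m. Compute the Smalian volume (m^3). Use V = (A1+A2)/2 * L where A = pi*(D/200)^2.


Smalian: V = (A1 + A2)/2 * L,  A = pi*(D/200)^2
A1 = pi*(35.3/200)^2 = 0.097868 m^2
A2 = pi*(30.5/200)^2 = 0.073062 m^2
V = (0.097868+0.073062)/2*4.6 = 0.3931 m^3

0.3931


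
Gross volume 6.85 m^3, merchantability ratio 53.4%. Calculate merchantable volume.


Formula: MV = V_total * (merchantable_pct / 100)
Merchantable fraction = 53.4% / 100 = 0.534
MV = 6.85 m^3 * 0.534 = 3.658 m^3

3.658


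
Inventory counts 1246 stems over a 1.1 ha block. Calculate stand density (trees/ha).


Formula: Stand Density = N_trees / Area_ha
Density = 1246 trees / 1.1 ha
Density = 1133 trees/ha

1133


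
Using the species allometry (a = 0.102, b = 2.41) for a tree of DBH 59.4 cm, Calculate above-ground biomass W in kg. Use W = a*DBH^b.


Formula: W = a * DBH^b  (allometric power law)
DBH^b = 59.4^2.41 = 18828.9166
W = 0.102 * 18828.9166 = 1920.5 kg

1920.5


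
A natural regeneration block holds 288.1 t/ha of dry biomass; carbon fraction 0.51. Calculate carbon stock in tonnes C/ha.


Formula: Carbon Stock = Biomass * Carbon Fraction
C = 288.1 t/ha * 0.51
C = 146.9 t C/ha

146.9


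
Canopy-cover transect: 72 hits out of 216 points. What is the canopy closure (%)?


Formula: Canopy closure = covered points / total points * 100
Closure = 72 / 216 * 100
Closure = 0.3333 * 100 = 33.3%

33.3


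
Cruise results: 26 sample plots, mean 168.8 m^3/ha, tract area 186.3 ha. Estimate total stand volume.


Formula: Total Volume = Mean Volume per ha * Total Area
Total Volume = 168.8 m^3/ha * 186.3 ha
Total Volume = 31447 m^3

31447


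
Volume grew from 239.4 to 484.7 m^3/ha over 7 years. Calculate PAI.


Formula: PAI = (V_T2 - V_T1) / (T2 - T1)
Volume increment = 484.7 - 239.4 = 245.3 m^3/ha
PAI = 245.3 / 7 = 35.04 m^3/ha/year

35.04


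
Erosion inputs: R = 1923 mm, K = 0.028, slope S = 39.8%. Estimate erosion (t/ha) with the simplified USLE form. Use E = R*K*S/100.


Formula: E = R * K * S / 100  (simplified USLE)
R * K = 1923 * 0.028 = 53.844
E = 53.844 * 39.8 / 100 = 21.43 t/ha

21.43


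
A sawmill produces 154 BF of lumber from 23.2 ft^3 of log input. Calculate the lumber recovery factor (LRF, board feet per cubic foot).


Formula: LRF = Lumber Output (BF) / Log Input (ft^3)
LRF = 154 BF / 23.2 ft^3
LRF = 6.64 BF/ft^3

6.64


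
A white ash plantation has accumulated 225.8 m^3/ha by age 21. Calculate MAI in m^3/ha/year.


Formula: MAI = Total Volume / Stand Age
MAI = 225.8 m^3/ha / 21 years
MAI = 10.75 m^3/ha/year

10.75


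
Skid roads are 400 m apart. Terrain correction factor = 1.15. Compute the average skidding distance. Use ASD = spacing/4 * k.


Formula: ASD = (spacing / 4) * correction
Uncorrected distance = spacing / 4 = 400 / 4 = 100 m
ASD = 100 * 1.15 = 115 m

115


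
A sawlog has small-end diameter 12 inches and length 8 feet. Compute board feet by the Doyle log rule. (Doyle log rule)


Doyle: BF = (D - 4)^2 * L / 16
Adjusted diameter = 12 - 4 = 8 in
(D-4)^2 = 8^2 = 64
BF = 64 * 8 / 16 = 32 BF

32


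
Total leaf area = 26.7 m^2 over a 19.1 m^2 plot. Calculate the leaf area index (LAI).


Formula: LAI = total leaf area / ground area  (dimensionless)
LAI = 26.7 m^2 / 19.1 m^2
LAI = 1.4

1.4


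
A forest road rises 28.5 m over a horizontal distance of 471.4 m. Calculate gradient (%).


Formula: Gradient = rise / run * 100
Gradient = 28.5 / 471.4 * 100 = 6.0%

6.0
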